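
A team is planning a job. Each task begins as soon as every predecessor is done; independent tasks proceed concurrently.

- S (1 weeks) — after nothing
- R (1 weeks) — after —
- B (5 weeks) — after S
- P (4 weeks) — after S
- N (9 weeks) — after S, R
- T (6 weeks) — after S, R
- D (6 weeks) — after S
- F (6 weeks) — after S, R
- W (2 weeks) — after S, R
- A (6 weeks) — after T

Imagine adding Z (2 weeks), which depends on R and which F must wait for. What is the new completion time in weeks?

13

Originally the job takes 13 weeks.
With Z inserted, F now waits for max(S, R, Z).
New critical path: S→T→A = 1+6+6 = 13 ⇒ 13 weeks.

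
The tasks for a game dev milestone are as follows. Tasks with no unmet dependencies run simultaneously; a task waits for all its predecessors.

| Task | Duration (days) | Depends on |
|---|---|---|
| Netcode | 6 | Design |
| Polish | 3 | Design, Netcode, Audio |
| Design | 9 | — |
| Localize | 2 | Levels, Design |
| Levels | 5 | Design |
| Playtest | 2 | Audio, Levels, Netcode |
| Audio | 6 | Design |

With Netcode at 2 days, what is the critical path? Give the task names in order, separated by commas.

Design, Audio, Polish

As given, the longest chain is Design→Netcode→Polish = 9+6+3 = 18, so the finish is 18 days.
Netcode lies on that path, so at 2 days the path becomes 14 days.
The binding chain switches to Design→Audio→Polish = 9+6+3 = 18; finish 18 days.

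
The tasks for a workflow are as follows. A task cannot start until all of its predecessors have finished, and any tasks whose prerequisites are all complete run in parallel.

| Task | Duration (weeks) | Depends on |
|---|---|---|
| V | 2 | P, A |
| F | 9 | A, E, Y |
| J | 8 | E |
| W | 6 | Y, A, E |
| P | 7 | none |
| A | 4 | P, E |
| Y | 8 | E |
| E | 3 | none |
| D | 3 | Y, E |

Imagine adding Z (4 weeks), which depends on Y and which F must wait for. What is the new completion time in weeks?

Originally the job takes 20 weeks.
With Z inserted, F now waits for max(A, E, Y, Z).
New critical path: E→Y→Z→F = 3+8+4+9 = 24 ⇒ 24 weeks.

24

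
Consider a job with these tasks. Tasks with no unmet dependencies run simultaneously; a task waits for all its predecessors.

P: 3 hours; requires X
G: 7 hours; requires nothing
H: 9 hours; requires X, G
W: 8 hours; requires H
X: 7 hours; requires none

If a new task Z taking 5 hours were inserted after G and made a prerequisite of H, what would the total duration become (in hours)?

29

Originally the project takes 24 hours.
With Z inserted, H now waits for max(X, G, Z).
New critical path: G→Z→H→W = 7+5+9+8 = 29 ⇒ 29 hours.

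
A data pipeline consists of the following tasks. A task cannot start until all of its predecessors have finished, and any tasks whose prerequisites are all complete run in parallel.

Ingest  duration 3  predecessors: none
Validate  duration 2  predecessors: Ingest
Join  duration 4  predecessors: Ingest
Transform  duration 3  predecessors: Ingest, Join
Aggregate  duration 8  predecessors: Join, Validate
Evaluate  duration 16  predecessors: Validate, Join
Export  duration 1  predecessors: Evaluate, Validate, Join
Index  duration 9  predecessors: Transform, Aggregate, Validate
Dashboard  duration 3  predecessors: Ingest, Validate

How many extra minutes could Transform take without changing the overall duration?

Critical path: Ingest→Join→Aggregate→Index = 3+4+8+9 = 24, so the finish is 24 minutes.
Longest path through Transform: 19 minutes (earliest finish 10, latest finish 15).
So Transform can slip 15 − 10 = 5 minutes.

5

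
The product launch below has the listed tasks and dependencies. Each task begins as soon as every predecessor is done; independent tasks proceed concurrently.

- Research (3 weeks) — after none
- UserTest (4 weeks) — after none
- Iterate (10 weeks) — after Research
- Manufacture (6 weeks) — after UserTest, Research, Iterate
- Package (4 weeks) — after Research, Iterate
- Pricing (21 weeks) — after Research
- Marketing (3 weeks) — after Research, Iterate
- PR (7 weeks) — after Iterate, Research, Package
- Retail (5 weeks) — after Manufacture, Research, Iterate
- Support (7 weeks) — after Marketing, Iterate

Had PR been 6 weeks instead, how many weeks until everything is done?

Actual critical path: Research→Iterate→Package→PR = 3+10+4+7 = 24 ⇒ 24 weeks.
PR lies on that path, so at 6 weeks the path becomes 23 weeks.
Now Research→Iterate→Manufacture→Retail = 3+10+6+5 = 24 is longest, so the finish becomes 24 weeks.

24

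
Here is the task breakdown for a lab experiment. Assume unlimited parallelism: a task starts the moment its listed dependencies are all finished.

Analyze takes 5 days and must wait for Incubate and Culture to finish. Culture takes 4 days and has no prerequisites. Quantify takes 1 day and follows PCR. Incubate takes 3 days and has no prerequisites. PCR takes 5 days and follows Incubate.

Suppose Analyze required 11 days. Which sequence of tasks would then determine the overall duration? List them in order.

Actual critical path: Culture→Analyze = 4+5 = 9 ⇒ 9 days.
Since Analyze is critical, the +6 change carries straight to that chain (now 15 days).
That remains the longest chain; total 15 days.

Culture, Analyze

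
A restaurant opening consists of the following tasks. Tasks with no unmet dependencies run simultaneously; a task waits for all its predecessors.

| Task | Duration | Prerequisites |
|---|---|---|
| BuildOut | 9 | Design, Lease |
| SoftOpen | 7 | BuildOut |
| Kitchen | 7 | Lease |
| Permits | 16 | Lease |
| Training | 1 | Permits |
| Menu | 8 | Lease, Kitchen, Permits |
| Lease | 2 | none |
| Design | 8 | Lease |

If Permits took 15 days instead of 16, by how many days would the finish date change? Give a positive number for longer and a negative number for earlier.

0

As given, the longest chain is Lease→Permits→Menu = 2+16+8 = 26, so the finish is 26 days.
Permits is on the critical path; changing it to 15 makes that path 25 days.
New critical path: Lease→Design→BuildOut→SoftOpen = 2+8+9+7 = 26 ⇒ 26 days.
Change in finish: 26 − 26 = +0 days.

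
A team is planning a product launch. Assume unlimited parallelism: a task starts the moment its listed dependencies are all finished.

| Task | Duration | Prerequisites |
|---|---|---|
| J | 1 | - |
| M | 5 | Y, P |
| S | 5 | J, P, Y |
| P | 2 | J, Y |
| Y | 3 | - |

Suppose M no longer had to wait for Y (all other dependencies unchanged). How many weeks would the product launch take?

10

Before: longest chain Y→P→M = 3+2+5 = 10, finish 10.
Dropping Y→M doesn't change M's earliest start (5); another predecessor still binds.
New critical path: Y→P→M = 3+2+5 = 10 ⇒ 10 weeks.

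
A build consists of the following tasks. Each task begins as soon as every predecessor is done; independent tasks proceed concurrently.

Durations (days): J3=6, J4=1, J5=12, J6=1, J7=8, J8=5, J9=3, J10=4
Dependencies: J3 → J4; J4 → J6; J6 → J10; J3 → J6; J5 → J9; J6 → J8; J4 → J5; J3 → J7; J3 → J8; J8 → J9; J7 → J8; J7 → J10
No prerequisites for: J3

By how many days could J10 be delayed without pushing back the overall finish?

4

The longest chain is J3→J4→J5→J9 = 6+1+12+3 = 22; overall finish 22 days.
J10 finishes as early as 18 and must finish by 22.
So J10 can slip 22 − 18 = 4 days.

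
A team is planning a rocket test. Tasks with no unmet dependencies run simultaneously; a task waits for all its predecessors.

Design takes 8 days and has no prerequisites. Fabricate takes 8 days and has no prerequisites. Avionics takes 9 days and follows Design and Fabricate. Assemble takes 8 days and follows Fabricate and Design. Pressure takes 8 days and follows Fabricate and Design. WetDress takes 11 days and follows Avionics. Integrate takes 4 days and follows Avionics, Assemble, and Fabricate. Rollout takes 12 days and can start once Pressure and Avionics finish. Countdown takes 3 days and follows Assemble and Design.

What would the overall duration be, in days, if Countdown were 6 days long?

29

Critical path before the change: Design→Avionics→Rollout = 8+9+12 = 29 giving 29 days.
Countdown is off the critical path — its longest chain is 19 days, giving 10 of slack.
No other chain overtakes it, so the finish is 29 days.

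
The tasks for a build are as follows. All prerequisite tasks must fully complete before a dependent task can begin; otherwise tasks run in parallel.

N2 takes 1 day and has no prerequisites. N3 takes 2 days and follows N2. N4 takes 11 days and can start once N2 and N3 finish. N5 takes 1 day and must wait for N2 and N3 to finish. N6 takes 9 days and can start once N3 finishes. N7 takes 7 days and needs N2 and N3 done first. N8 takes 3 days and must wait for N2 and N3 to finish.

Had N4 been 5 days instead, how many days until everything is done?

As given, the longest chain is N2→N3→N4 = 1+2+11 = 14, so the finish is 14 days.
N4 is on the critical path; changing it to 5 makes that path 8 days.
Now N2→N3→N6 = 1+2+9 = 12 is longest, so the finish becomes 12 days.

12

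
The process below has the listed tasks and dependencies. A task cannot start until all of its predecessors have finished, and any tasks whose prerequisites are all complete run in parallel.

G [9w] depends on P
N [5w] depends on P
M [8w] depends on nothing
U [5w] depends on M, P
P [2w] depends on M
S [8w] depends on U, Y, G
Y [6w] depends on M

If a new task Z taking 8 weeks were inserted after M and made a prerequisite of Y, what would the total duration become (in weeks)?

Originally the schedule takes 27 weeks.
With Z inserted, Y now waits for max(M, Z).
New critical path: M→Z→Y→S = 8+8+6+8 = 30 ⇒ 30 weeks.

30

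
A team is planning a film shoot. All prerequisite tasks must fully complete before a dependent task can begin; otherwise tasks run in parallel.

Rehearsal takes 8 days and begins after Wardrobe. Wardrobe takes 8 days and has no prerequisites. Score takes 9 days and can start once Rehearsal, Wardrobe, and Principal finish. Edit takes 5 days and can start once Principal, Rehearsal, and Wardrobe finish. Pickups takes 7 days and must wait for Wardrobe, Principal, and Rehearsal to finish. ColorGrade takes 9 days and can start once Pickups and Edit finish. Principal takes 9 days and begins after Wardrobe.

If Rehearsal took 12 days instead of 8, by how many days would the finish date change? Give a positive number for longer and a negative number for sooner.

Baseline: Wardrobe→Principal→Pickups→ColorGrade = 8+9+7+9 = 33 → 33 days.
Rehearsal has 1 day of float (longest path through it is 32).
Now Wardrobe→Rehearsal→Pickups→ColorGrade = 8+12+7+9 = 36 is longest, so the finish becomes 36 days.
Change in finish: 36 − 33 = +3 days.

3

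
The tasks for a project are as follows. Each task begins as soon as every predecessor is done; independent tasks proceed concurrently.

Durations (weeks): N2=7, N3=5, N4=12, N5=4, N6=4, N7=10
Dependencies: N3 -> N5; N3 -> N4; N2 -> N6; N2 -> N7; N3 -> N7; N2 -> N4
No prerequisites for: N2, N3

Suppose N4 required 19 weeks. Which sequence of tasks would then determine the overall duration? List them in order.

N2, N4

As given, the longest chain is N2→N4 = 7+12 = 19, so the finish is 19 weeks.
N4 lies on that path, so at 19 weeks the path becomes 26 weeks.
The critical path is still N2→N4; finish is now 26 weeks.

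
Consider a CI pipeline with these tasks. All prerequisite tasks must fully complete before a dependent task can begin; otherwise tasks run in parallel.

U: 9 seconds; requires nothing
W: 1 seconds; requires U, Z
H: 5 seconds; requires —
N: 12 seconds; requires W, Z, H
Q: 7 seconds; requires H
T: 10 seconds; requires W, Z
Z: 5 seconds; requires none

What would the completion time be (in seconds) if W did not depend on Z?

With the dependency in place, U→W→N = 9+1+12 = 22 sets the finish at 22 seconds.
Dropping Z→W doesn't change W's earliest start (9); another predecessor still binds.
New critical path: U→W→N = 9+1+12 = 22 ⇒ 22 seconds.

22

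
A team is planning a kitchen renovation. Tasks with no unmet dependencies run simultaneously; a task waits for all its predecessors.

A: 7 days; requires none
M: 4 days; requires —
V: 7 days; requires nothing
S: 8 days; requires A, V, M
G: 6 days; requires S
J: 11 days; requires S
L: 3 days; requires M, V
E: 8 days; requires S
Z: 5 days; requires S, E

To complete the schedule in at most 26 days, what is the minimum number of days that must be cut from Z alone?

2

Current finish: 28 days; target: 26.
Z is on every critical path, so each day cut from Z cuts the finish by one (this holds down to a finish of 26).
Need 28 − 26 = 2 days off Z → Z becomes 3 days, finish becomes 26.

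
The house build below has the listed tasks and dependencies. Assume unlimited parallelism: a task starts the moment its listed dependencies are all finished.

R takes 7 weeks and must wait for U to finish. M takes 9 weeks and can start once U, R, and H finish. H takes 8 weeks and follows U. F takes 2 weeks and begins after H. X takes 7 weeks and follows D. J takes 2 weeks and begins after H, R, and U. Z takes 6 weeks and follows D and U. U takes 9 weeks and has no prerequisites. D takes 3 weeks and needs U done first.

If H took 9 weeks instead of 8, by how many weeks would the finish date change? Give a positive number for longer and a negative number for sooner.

1

Actual critical path: U→H→M = 9+8+9 = 26 ⇒ 26 weeks.
H lies on that path, so at 9 weeks the path becomes 27 weeks.
No other chain overtakes it, so the finish is 27 weeks.
Change in finish: 27 − 26 = +1 weeks.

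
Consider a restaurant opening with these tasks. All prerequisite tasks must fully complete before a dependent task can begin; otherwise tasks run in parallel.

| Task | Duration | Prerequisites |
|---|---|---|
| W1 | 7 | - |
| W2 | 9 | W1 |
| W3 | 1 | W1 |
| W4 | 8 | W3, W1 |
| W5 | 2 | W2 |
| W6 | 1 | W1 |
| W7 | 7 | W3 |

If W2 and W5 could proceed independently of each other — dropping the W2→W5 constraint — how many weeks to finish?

16

Original critical path: W1→W2→W5 = 7+9+2 = 18 ⇒ 18 weeks.
Without W2→W5, W5's earliest start moves from 16 to 0.
New critical path: W1→W2 = 7+9 = 16 ⇒ 16 weeks.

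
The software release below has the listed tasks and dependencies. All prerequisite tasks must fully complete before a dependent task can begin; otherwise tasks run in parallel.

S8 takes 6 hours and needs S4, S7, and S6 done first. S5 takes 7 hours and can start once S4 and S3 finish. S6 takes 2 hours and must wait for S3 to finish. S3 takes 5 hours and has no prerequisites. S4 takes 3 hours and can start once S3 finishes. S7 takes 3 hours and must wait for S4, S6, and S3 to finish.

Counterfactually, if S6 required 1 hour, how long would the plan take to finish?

Actual critical path: S3→S4→S7→S8 = 5+3+3+6 = 17 ⇒ 17 hours.
The longest path through S6 is only 16 hours, so S6 has float 1.
The critical path is still S3→S4→S7→S8; finish is now 17 hours.

17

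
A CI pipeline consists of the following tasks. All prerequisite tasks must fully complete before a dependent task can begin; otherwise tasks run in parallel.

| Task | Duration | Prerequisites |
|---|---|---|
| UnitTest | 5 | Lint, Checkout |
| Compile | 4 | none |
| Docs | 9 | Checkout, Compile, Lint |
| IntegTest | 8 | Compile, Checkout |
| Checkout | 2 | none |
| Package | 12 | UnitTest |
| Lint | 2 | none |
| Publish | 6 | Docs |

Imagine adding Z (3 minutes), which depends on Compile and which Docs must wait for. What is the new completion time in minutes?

Originally the project takes 19 minutes.
With Z inserted, Docs now waits for max(Checkout, Compile, Lint, Z).
New critical path: Compile→Z→Docs→Publish = 4+3+9+6 = 22 ⇒ 22 minutes.

22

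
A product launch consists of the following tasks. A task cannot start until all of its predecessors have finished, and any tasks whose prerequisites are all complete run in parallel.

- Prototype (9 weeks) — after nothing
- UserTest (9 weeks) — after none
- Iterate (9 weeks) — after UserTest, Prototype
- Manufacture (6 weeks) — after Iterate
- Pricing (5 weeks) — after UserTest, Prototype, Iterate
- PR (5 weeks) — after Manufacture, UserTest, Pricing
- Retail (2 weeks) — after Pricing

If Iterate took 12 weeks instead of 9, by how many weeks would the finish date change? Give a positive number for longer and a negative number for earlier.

Actual critical path: Prototype→Iterate→Manufacture→PR = 9+9+6+5 = 29 ⇒ 29 weeks.
Since Iterate is critical, the +3 change carries straight to that chain (now 32 weeks).
No other chain overtakes it, so the finish is 32 weeks.
Change in finish: 32 − 29 = +3 weeks.

3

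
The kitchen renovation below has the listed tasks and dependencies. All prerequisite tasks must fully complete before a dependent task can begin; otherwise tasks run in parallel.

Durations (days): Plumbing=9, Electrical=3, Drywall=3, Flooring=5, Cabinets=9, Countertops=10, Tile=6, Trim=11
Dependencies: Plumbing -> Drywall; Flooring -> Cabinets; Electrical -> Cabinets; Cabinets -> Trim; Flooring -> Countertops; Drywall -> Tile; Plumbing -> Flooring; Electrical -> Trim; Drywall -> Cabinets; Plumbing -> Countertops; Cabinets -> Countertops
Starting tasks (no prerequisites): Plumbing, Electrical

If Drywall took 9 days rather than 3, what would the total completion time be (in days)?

38

Baseline: Plumbing→Flooring→Cabinets→Trim = 9+5+9+11 = 34 → 34 days.
Drywall is off the critical path — its longest chain is 32 days, giving 2 of slack.
Now Plumbing→Drywall→Cabinets→Trim = 9+9+9+11 = 38 is longest, so the finish becomes 38 days.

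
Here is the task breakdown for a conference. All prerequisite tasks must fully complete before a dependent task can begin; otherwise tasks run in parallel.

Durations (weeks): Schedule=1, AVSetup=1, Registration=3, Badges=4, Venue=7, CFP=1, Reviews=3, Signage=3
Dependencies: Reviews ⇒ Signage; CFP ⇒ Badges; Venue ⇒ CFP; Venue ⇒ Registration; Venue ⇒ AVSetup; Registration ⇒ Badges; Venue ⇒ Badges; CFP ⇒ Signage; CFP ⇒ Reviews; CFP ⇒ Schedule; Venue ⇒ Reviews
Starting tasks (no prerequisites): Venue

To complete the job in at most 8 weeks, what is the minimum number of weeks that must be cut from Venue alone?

Current finish: 14 weeks; target: 8.
Venue is on every critical path, so each week cut from Venue cuts the finish by one (this holds down to a finish of 8).
Need 14 − 8 = 6 weeks off Venue → Venue becomes 1 week, finish becomes 8.

6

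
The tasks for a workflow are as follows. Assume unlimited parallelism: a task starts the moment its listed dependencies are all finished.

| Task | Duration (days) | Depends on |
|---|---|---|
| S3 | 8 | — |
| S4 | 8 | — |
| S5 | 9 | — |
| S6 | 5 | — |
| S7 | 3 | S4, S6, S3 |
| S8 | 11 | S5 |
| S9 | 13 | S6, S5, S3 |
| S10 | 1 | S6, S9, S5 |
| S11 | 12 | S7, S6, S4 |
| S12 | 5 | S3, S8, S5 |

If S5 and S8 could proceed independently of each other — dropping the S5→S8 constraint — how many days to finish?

Before: longest chain S5→S8→S12 = 9+11+5 = 25, finish 25.
Without S5→S8, S8's earliest start moves from 9 to 0.
After: S3→S7→S11 = 8+3+12 = 23 → 23 days.

23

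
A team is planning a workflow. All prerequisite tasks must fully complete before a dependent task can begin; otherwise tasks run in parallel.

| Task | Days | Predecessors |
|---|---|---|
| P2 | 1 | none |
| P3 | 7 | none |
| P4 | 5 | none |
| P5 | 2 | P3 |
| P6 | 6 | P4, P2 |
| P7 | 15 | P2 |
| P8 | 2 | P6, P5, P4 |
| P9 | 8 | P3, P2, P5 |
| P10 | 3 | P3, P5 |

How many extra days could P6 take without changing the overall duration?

P3→P5→P9 = 7+2+8 = 17 sets the makespan at 17 days.
Longest path through P6: 13 days (earliest finish 11, latest finish 15).
Slack of P6 = 9 − 5 = 4 days.

4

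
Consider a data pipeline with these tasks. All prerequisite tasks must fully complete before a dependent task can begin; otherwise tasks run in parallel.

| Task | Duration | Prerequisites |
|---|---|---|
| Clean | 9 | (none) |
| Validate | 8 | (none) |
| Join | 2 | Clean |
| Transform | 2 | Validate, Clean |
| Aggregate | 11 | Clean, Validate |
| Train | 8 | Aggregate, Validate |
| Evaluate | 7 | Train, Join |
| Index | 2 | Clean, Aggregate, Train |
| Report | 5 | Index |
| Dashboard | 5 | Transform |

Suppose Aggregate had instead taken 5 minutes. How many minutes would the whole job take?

29

Baseline: Clean→Aggregate→Train→Evaluate = 9+11+8+7 = 35 → 35 minutes.
Aggregate is on the critical path; changing it to 5 makes that path 29 minutes.
That remains the longest chain; total 29 minutes.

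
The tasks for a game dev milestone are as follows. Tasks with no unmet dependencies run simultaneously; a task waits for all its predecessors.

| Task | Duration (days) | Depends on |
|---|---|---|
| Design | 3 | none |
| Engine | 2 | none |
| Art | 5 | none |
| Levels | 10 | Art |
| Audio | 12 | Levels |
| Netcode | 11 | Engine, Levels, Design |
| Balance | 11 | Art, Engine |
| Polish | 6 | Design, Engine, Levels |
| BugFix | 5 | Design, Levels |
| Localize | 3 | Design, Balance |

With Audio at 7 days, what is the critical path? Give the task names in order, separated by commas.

Art, Levels, Netcode

Baseline: Art→Levels→Audio = 5+10+12 = 27 → 27 days.
Audio is on the critical path; changing it to 7 makes that path 22 days.
New critical path: Art→Levels→Netcode = 5+10+11 = 26 ⇒ 26 days.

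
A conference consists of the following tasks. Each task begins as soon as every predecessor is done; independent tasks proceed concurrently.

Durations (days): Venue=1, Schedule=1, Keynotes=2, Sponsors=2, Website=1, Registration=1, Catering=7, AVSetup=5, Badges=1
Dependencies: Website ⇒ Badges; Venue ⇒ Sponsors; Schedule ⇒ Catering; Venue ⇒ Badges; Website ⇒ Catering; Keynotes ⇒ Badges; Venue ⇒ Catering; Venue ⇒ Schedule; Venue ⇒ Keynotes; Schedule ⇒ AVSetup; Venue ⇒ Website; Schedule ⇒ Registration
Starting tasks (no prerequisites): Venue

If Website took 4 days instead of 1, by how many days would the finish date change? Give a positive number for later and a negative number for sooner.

The binding path is Venue→Website→Catering = 1+1+7 = 9; finish at 9 days.
Website lies on that path, so at 4 days the path becomes 12 days.
That remains the longest chain; total 12 days.
Change in finish: 12 − 9 = +3 days.

3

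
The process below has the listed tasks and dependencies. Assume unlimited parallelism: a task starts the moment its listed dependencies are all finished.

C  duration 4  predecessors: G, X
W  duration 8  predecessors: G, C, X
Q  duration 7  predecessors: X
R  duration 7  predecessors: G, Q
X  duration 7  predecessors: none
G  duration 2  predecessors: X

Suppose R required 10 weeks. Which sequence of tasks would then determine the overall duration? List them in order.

X, Q, R

Actual critical path: X→Q→R = 7+7+7 = 21 ⇒ 21 weeks.
R lies on that path, so at 10 weeks the path becomes 24 weeks.
No other chain overtakes it, so the finish is 24 weeks.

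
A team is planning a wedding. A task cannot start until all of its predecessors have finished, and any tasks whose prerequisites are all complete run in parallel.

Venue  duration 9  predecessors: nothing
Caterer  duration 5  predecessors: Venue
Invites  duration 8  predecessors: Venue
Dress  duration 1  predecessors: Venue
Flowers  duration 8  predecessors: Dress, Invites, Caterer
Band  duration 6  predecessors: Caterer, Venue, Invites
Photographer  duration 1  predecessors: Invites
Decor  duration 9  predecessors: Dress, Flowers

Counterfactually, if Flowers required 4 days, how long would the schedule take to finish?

As given, the longest chain is Venue→Invites→Flowers→Decor = 9+8+8+9 = 34, so the finish is 34 days.
Flowers is on the critical path; changing it to 4 makes that path 30 days.
That remains the longest chain; total 30 days.

30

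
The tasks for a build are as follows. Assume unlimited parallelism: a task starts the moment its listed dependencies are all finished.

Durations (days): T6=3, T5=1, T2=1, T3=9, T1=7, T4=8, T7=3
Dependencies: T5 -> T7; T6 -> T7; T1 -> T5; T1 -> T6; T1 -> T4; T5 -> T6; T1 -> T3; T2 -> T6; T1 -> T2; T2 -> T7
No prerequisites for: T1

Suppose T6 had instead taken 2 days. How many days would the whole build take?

16

Baseline: T1→T3 = 7+9 = 16 → 16 days.
T6 is off the critical path — its longest chain is 14 days, giving 2 of slack.
That remains the longest chain; total 16 days.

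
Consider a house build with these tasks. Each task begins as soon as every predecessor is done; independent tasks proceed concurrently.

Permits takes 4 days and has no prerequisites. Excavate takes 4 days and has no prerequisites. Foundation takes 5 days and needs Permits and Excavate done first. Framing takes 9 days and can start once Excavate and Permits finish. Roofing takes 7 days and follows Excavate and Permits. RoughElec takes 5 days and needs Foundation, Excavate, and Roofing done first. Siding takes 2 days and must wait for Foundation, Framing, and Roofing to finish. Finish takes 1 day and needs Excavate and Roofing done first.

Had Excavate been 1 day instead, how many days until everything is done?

Actual critical path: Excavate→Roofing→RoughElec = 4+7+5 = 16 ⇒ 16 days.
Excavate is on the critical path; changing it to 1 makes that path 13 days.
Now Permits→Roofing→RoughElec = 4+7+5 = 16 is longest, so the finish becomes 16 days.

16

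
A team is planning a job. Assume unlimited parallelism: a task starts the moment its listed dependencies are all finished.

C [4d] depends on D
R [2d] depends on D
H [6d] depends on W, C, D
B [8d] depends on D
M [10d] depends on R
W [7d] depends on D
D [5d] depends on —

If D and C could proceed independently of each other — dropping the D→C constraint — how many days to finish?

Original critical path: D→W→H = 5+7+6 = 18 ⇒ 18 days.
Without D→C, C's earliest start moves from 5 to 0.
New critical path: D→W→H = 5+7+6 = 18 ⇒ 18 days.

18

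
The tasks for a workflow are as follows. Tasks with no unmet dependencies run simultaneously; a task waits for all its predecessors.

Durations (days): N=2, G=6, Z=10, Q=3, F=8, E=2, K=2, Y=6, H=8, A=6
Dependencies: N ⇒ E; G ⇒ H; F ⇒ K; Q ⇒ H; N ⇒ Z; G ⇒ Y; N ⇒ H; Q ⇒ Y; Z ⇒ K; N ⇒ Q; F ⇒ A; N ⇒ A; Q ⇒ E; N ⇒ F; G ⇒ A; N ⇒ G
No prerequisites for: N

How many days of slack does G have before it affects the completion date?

N→G→H = 2+6+8 = 16 sets the makespan at 16 days.
G finishes as early as 8 and must finish by 8.
Float = 16 − 16 = 0.

0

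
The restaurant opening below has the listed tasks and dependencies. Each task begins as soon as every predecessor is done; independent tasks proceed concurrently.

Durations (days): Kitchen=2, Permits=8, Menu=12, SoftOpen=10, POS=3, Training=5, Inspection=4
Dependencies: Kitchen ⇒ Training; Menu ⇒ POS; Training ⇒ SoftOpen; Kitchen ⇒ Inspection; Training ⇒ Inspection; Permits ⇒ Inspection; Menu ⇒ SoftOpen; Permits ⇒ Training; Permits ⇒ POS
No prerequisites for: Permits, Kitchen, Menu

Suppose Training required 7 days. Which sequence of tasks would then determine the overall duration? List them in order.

Permits, Training, SoftOpen

Actual critical path: Permits→Training→SoftOpen = 8+5+10 = 23 ⇒ 23 days.
Training lies on that path, so at 7 days the path becomes 25 days.
That remains the longest chain; total 25 days.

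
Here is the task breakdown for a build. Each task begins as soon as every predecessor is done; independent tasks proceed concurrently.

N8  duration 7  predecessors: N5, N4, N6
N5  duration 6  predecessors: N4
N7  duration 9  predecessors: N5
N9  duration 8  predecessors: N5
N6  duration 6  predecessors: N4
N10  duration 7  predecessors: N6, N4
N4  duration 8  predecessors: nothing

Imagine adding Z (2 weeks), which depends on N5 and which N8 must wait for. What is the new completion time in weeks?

Originally the plan takes 23 weeks.
With Z inserted, N8 now waits for max(N5, N4, N6, Z).
New critical path: N4→N5→Z→N8 = 8+6+2+7 = 23 ⇒ 23 weeks.

23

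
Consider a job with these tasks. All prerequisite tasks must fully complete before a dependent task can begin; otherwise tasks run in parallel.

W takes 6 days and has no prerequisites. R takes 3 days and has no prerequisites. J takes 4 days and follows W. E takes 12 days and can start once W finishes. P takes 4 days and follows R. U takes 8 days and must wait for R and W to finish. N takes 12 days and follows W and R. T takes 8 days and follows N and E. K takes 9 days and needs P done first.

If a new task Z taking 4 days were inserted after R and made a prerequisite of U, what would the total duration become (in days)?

Originally the job takes 26 days.
With Z inserted, U now waits for max(R, W, Z).
New critical path: W→E→T = 6+12+8 = 26 ⇒ 26 days.

26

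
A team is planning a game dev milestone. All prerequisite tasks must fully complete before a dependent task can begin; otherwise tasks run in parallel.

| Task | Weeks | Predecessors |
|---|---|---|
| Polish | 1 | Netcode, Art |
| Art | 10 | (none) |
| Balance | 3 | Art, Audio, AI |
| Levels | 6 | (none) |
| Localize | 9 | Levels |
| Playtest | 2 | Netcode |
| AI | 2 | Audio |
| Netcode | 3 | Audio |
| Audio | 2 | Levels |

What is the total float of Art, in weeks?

Critical path: Levels→Localize = 6+9 = 15, so the finish is 15 weeks.
Art finishes as early as 10 and must finish by 12.
Float = 15 − 13 = 2.

2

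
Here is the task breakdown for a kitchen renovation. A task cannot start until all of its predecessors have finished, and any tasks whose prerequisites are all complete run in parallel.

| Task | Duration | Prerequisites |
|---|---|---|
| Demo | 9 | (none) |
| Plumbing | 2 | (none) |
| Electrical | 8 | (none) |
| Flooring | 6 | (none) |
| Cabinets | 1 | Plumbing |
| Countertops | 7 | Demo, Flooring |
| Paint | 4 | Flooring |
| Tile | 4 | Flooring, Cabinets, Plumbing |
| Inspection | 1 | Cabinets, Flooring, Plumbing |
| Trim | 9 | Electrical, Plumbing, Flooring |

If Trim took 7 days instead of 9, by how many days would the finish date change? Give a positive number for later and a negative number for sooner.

-1

The binding path is Electrical→Trim = 8+9 = 17; finish at 17 days.
Since Trim is critical, the -2 change carries straight to that chain (now 15 days).
The binding chain switches to Demo→Countertops = 9+7 = 16; finish 16 days.
Change in finish: 16 − 17 = -1 days.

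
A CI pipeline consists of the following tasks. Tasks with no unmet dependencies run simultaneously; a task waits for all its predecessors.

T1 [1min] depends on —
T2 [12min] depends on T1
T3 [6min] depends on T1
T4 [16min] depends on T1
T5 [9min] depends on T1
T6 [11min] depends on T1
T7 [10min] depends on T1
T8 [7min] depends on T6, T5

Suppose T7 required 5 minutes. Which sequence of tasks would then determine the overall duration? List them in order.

T1, T6, T8

Critical path before the change: T1→T6→T8 = 1+11+7 = 19 giving 19 minutes.
T7 has 8 minutes of float (longest path through it is 11).
No other chain overtakes it, so the finish is 19 minutes.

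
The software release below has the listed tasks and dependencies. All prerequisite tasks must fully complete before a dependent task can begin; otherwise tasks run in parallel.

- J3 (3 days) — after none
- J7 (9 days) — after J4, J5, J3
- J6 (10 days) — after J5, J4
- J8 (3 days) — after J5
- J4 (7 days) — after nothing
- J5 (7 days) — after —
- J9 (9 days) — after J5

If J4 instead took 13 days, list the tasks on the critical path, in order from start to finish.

Baseline: J4→J6 = 7+10 = 17 → 17 days.
J4 is on the critical path; changing it to 13 makes that path 23 days.
The critical path is still J4→J6; finish is now 23 days.

J4, J6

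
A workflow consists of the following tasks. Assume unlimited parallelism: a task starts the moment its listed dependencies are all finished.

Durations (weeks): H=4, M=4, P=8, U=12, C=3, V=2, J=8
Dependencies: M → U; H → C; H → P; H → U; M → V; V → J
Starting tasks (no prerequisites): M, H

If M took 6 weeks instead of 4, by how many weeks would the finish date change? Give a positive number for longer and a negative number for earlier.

Critical path before the change: M→U = 4+12 = 16 giving 16 weeks.
M lies on that path, so at 6 weeks the path becomes 18 weeks.
That remains the longest chain; total 18 weeks.
Change in finish: 18 − 16 = +2 weeks.

2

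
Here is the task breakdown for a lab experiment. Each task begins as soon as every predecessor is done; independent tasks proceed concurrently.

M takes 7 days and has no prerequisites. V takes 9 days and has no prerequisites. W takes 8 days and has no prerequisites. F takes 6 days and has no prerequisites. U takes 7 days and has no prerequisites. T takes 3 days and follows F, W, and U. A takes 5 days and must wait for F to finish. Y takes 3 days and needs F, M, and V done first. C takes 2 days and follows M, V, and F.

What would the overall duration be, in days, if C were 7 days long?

16

Baseline: V→Y = 9+3 = 12 → 12 days.
C is off the critical path — its longest chain is 11 days, giving 1 of slack.
New critical path: V→C = 9+7 = 16 ⇒ 16 days.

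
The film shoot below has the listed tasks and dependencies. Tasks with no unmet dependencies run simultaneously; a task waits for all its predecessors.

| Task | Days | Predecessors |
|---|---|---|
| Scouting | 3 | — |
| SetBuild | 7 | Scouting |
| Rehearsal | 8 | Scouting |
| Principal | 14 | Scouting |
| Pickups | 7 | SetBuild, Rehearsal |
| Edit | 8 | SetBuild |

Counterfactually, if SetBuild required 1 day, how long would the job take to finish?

18

Baseline: Scouting→SetBuild→Edit = 3+7+8 = 18 → 18 days.
Since SetBuild is critical, the -6 change carries straight to that chain (now 12 days).
The binding chain switches to Scouting→Rehearsal→Pickups = 3+8+7 = 18; finish 18 days.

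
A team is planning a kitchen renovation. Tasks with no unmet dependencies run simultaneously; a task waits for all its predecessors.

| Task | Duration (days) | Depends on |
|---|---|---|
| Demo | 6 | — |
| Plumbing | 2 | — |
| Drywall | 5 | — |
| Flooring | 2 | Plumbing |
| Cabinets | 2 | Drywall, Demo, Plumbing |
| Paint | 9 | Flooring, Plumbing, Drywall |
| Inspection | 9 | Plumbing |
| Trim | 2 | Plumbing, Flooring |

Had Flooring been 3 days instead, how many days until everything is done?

14

The binding path is Drywall→Paint = 5+9 = 14; finish at 14 days.
The longest path through Flooring is only 13 days, so Flooring has float 1.
New critical path: Plumbing→Flooring→Paint = 2+3+9 = 14 ⇒ 14 days.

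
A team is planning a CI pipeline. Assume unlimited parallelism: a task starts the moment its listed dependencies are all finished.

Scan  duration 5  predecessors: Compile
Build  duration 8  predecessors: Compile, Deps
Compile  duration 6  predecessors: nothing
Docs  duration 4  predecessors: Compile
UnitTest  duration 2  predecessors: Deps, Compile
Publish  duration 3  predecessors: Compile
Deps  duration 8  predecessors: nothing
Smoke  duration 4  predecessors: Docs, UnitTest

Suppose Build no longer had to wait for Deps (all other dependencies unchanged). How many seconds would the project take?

14

Original critical path: Deps→Build = 8+8 = 16 ⇒ 16 seconds.
Without Deps→Build, Build's earliest start moves from 8 to 6.
The longest chain is now Deps→UnitTest→Smoke = 8+2+4 = 14, so the project takes 14 seconds.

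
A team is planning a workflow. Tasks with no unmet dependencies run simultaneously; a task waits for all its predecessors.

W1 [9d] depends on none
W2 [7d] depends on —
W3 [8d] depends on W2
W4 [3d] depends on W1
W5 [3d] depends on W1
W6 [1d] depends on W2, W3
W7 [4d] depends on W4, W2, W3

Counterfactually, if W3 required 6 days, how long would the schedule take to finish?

17

The binding path is W2→W3→W7 = 7+8+4 = 19; finish at 19 days.
W3 is on the critical path; changing it to 6 makes that path 17 days.
That remains the longest chain; total 17 days.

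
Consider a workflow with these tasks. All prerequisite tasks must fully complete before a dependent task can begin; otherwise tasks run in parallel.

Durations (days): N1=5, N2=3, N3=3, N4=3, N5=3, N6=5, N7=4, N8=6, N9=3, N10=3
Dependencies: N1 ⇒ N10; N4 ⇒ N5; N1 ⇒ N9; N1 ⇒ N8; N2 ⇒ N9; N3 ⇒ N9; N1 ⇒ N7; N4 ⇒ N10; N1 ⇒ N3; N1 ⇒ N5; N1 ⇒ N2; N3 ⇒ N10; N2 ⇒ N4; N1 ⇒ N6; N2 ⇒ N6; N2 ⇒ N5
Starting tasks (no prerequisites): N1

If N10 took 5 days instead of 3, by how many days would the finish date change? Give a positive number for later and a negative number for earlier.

2

As given, the longest chain is N1→N2→N4→N10 = 5+3+3+3 = 14, so the finish is 14 days.
N10 lies on that path, so at 5 days the path becomes 16 days.
No other chain overtakes it, so the finish is 16 days.
Change in finish: 16 − 14 = +2 days.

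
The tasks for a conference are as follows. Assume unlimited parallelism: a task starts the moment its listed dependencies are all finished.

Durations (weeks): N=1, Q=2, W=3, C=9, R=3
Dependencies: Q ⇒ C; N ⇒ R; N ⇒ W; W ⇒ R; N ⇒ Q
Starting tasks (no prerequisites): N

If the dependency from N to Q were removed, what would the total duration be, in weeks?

11

Original critical path: N→Q→C = 1+2+9 = 12 ⇒ 12 weeks.
Without N→Q, Q's earliest start moves from 1 to 0.
After: Q→C = 2+9 = 11 → 11 weeks.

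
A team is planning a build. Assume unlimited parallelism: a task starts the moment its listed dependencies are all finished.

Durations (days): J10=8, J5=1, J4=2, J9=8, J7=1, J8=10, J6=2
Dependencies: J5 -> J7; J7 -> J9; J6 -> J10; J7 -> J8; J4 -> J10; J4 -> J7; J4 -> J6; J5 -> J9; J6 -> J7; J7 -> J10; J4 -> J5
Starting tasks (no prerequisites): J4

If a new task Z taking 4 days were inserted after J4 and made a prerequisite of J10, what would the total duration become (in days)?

15

Originally the build takes 15 days.
With Z inserted, J10 now waits for max(J7, J4, J6, Z).
New critical path: J4→J6→J7→J8 = 2+2+1+10 = 15 ⇒ 15 days.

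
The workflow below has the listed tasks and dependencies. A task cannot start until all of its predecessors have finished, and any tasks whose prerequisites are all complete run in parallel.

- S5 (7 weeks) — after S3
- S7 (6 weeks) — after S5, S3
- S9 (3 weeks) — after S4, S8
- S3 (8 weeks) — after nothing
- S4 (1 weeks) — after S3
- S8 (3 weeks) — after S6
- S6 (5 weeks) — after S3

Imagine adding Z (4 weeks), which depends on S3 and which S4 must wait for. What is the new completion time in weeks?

Originally the workflow takes 21 weeks.
With Z inserted, S4 now waits for max(S3, Z).
New critical path: S3→S5→S7 = 8+7+6 = 21 ⇒ 21 weeks.

21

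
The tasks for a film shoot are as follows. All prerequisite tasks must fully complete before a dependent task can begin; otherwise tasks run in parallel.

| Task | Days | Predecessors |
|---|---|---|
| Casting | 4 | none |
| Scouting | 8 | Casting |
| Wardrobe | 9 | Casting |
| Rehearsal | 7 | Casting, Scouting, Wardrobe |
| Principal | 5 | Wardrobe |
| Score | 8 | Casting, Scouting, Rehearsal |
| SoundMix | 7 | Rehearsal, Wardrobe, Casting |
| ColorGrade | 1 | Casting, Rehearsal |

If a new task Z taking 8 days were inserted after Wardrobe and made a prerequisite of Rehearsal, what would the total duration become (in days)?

Originally the project takes 28 days.
With Z inserted, Rehearsal now waits for max(Casting, Scouting, Wardrobe, Z).
New critical path: Casting→Wardrobe→Z→Rehearsal→Score = 4+9+8+7+8 = 36 ⇒ 36 days.

36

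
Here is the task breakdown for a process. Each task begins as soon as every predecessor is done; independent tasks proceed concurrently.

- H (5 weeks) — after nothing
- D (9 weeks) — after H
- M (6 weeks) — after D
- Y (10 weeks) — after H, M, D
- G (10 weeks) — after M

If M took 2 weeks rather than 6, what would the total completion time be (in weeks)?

The binding path is H→D→M→Y = 5+9+6+10 = 30; finish at 30 weeks.
Since M is critical, the -4 change carries straight to that chain (now 26 weeks).
The critical path is still H→D→M→Y; finish is now 26 weeks.

26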